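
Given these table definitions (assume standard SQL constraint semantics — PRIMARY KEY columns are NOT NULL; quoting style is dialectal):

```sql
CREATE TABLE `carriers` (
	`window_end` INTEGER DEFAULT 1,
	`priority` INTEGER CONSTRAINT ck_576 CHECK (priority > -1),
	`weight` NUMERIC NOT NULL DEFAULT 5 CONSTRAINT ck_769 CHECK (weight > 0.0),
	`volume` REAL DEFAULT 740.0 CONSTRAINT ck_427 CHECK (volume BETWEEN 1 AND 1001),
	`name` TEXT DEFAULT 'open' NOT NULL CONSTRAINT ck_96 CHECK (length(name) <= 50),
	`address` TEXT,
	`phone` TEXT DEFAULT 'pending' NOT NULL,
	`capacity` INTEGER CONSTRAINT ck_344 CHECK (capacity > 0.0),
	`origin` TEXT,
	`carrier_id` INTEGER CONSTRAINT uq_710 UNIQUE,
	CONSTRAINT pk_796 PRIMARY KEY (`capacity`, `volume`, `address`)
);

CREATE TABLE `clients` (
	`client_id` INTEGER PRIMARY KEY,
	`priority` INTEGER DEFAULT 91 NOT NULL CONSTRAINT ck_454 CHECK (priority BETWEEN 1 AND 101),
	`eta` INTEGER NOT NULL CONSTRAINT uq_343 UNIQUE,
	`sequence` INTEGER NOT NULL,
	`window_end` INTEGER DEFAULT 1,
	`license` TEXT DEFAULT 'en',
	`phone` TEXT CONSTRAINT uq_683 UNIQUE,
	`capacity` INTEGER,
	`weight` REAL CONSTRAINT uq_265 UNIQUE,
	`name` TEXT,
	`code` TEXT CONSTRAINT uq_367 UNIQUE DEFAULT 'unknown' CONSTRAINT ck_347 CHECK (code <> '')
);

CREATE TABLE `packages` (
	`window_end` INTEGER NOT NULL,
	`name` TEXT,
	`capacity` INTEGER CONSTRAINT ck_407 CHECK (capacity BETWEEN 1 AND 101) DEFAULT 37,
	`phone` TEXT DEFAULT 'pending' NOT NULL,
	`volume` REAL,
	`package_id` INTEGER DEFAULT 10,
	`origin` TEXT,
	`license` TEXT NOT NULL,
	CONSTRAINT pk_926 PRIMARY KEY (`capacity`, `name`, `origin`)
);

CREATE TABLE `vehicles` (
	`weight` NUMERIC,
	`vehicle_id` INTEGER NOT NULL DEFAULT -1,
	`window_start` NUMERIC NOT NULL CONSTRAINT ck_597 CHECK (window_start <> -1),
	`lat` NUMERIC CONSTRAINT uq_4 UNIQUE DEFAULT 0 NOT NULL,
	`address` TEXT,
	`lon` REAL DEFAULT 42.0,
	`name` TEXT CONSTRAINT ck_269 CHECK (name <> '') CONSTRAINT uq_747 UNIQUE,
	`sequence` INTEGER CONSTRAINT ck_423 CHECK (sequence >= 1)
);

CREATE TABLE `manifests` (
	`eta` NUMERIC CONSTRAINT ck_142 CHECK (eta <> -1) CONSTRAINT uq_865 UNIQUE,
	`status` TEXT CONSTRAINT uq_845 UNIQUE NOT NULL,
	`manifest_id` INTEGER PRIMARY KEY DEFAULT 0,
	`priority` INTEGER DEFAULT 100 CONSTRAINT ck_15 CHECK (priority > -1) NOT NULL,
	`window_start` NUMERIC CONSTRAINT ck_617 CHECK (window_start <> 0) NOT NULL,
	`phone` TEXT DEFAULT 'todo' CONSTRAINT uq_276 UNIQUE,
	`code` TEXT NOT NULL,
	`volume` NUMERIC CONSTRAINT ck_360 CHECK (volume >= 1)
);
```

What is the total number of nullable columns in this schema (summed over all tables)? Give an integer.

21

carriers: 4 nullable (window_end, priority, origin, carrier_id — PK (capacity, volume, address) and explicit NOT NULL columns excluded).
clients: 7 nullable (window_end, license, phone, capacity, weight, name, code — PK (client_id) and explicit NOT NULL columns excluded).
packages: 2 nullable (volume, package_id — PK (capacity, name, origin) and explicit NOT NULL columns excluded).
vehicles: 5 nullable (weight, address, lon, name, sequence — PK none and explicit NOT NULL columns excluded).
manifests: 3 nullable (eta, phone, volume — PK (manifest_id) and explicit NOT NULL columns excluded).
Total: 4 + 7 + 2 + 5 + 3 = 21.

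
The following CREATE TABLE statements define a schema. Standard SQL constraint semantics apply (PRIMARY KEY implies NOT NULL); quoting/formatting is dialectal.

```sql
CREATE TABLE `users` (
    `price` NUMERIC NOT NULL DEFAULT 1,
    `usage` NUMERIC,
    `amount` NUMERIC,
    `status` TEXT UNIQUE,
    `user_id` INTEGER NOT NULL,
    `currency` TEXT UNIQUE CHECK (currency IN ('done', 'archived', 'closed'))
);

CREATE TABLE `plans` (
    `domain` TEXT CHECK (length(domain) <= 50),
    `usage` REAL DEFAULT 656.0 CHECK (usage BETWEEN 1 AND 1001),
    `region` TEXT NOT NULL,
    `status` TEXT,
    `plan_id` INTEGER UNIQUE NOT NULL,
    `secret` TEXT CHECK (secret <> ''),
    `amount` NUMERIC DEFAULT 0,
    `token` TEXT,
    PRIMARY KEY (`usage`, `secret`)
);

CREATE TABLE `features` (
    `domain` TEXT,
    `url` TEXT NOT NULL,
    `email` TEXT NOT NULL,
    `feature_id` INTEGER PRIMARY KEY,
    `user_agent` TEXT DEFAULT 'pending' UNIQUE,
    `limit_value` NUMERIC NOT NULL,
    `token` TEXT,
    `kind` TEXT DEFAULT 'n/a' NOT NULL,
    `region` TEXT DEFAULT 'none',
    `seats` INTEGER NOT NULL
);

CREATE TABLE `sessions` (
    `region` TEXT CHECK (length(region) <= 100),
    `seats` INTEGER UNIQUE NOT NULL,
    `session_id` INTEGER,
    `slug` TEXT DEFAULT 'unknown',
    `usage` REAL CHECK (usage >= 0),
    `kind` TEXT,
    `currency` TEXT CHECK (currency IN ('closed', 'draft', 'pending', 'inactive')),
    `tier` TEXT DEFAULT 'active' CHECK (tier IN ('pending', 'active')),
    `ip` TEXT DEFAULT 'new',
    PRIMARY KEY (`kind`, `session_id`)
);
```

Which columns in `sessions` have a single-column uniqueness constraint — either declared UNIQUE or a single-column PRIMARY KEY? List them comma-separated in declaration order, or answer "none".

seats

- region: no UNIQUE or single-column PK constraint.
- seats: declared UNIQUE → unique.
- session_id: part of a composite PRIMARY KEY — only the tuple is unique, not this column on its own.
- slug: no UNIQUE or single-column PK constraint.
- usage: no UNIQUE or single-column PK constraint.
- kind: part of a composite PRIMARY KEY — only the tuple is unique, not this column on its own.
- currency: no UNIQUE or single-column PK constraint.
- tier: no UNIQUE or single-column PK constraint.
- ip: no UNIQUE or single-column PK constraint.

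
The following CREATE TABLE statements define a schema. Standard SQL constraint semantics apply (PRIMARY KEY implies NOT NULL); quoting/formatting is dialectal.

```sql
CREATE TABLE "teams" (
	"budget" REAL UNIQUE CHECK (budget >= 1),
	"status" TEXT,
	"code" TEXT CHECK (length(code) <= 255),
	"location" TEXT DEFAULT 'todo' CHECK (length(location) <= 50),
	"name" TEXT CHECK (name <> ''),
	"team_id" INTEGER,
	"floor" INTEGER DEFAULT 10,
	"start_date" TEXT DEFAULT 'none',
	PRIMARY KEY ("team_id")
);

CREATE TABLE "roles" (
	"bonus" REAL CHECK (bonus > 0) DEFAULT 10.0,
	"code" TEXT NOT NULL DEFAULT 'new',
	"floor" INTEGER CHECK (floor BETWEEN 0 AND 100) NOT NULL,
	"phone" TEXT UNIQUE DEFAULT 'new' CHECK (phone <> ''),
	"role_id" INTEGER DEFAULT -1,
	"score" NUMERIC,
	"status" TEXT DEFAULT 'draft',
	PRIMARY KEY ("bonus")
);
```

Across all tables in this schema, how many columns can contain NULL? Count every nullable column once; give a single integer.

teams: 7 nullable (budget, status, code, location, name, floor, start_date — PK (team_id) and explicit NOT NULL columns excluded).
roles: 4 nullable (phone, role_id, score, status — PK (bonus) and explicit NOT NULL columns excluded).
Total: 7 + 4 = 11.

11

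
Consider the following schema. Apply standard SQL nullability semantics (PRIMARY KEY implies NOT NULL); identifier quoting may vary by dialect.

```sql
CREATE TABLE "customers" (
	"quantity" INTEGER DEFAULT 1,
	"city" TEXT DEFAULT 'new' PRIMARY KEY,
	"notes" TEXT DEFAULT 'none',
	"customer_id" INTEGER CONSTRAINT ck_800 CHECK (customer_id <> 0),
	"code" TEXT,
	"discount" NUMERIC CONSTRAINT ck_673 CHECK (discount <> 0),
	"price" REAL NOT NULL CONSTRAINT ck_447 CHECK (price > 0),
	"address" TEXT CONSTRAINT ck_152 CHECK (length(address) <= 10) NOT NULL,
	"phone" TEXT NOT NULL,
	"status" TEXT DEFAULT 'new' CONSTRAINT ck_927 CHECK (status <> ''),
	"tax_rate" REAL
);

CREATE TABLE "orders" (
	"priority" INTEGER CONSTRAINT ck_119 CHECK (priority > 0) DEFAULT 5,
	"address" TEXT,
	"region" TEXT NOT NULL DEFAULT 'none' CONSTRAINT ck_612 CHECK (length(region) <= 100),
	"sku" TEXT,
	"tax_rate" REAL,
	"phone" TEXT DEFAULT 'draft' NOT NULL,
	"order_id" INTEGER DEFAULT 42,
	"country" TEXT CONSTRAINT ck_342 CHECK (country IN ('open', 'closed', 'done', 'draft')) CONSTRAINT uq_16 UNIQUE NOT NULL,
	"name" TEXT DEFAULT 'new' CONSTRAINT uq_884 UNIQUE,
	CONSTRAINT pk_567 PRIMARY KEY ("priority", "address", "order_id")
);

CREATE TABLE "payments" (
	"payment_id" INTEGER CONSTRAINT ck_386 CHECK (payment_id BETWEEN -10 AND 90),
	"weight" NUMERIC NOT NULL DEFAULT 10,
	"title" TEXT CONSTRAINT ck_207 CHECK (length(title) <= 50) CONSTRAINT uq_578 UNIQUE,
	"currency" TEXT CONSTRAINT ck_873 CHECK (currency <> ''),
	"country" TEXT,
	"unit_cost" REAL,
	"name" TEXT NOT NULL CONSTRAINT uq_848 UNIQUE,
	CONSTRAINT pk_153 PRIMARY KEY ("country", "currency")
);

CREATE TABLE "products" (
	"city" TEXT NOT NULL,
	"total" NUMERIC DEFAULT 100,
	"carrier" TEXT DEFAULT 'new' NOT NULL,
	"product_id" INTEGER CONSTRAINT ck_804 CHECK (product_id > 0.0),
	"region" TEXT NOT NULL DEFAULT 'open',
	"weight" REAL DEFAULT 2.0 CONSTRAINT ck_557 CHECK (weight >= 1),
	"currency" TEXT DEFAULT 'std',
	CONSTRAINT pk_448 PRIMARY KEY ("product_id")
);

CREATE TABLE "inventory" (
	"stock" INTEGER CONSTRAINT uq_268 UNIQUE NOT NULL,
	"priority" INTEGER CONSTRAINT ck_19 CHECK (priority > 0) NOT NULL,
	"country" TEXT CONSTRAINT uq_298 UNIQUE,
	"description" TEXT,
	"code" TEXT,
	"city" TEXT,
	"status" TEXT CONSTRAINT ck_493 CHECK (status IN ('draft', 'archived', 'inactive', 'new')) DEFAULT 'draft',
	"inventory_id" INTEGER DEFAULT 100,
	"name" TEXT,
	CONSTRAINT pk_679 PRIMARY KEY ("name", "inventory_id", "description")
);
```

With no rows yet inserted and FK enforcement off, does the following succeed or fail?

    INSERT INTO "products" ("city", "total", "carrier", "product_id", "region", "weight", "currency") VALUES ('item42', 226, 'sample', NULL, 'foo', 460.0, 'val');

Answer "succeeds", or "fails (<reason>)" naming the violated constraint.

product_id is explicitly set to NULL, but product_id is part of the PRIMARY KEY (implied NOT NULL).

fails (NOT NULL on product_id)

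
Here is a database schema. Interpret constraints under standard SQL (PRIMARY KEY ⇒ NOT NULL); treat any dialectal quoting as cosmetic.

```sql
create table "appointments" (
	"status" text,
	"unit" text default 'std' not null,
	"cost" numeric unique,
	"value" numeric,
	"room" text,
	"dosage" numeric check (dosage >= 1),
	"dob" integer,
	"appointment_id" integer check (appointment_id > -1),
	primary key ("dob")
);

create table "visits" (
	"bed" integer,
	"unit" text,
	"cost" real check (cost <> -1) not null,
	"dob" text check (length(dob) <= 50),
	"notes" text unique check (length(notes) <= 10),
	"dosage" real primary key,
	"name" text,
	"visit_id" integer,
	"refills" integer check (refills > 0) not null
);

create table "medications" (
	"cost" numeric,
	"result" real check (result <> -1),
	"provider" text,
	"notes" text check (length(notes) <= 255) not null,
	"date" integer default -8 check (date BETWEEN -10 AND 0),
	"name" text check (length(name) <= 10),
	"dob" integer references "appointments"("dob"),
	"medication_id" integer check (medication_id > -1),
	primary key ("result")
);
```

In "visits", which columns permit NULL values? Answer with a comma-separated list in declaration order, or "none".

- bed: no NOT NULL constraint applies → nullable.
- unit: no NOT NULL constraint applies → nullable.
- cost: declared NOT NULL → not nullable.
- dob: CHECK does not forbid NULL (a CHECK constraint passes when its expression is NULL) → nullable.
- notes: CHECK does not forbid NULL (a CHECK constraint passes when its expression is NULL) → nullable.
- dosage: part of the PRIMARY KEY, which implies NOT NULL → not nullable.
- name: no NOT NULL constraint applies → nullable.
- visit_id: no NOT NULL constraint applies → nullable.
- refills: declared NOT NULL → not nullable.

bed, unit, dob, notes, name, visit_id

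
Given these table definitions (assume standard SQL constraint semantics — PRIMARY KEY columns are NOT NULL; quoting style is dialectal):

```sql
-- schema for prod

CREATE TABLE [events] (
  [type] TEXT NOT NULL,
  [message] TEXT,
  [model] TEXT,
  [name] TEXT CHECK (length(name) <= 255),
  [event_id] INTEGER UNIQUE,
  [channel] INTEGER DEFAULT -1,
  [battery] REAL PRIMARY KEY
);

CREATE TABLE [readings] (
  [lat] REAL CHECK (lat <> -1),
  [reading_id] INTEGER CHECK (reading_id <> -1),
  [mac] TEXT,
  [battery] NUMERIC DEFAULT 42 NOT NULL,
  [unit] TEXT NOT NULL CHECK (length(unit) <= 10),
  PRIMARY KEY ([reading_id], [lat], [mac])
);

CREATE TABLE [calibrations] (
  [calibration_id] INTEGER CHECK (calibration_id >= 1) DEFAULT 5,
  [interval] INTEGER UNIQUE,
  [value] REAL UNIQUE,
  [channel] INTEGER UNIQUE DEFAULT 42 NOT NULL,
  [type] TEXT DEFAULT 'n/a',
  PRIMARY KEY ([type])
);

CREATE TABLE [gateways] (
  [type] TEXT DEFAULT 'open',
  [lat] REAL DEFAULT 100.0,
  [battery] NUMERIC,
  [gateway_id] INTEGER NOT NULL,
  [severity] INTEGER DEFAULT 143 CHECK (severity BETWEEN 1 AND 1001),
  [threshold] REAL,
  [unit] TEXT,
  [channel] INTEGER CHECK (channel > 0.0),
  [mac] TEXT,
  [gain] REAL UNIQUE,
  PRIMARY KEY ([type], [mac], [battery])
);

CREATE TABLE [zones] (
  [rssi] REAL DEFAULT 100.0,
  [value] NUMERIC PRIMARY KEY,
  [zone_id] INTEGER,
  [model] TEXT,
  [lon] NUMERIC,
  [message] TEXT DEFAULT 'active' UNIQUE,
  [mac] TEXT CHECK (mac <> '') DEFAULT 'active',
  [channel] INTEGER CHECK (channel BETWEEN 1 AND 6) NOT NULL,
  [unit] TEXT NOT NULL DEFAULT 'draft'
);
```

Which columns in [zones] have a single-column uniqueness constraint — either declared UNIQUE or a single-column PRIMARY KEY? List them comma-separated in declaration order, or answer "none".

value, message

- rssi: no UNIQUE or single-column PK constraint.
- value: single-column PRIMARY KEY → unique.
- zone_id: no UNIQUE or single-column PK constraint.
- model: no UNIQUE or single-column PK constraint.
- lon: no UNIQUE or single-column PK constraint.
- message: declared UNIQUE → unique.
- mac: no UNIQUE or single-column PK constraint.
- channel: no UNIQUE or single-column PK constraint.
- unit: no UNIQUE or single-column PK constraint.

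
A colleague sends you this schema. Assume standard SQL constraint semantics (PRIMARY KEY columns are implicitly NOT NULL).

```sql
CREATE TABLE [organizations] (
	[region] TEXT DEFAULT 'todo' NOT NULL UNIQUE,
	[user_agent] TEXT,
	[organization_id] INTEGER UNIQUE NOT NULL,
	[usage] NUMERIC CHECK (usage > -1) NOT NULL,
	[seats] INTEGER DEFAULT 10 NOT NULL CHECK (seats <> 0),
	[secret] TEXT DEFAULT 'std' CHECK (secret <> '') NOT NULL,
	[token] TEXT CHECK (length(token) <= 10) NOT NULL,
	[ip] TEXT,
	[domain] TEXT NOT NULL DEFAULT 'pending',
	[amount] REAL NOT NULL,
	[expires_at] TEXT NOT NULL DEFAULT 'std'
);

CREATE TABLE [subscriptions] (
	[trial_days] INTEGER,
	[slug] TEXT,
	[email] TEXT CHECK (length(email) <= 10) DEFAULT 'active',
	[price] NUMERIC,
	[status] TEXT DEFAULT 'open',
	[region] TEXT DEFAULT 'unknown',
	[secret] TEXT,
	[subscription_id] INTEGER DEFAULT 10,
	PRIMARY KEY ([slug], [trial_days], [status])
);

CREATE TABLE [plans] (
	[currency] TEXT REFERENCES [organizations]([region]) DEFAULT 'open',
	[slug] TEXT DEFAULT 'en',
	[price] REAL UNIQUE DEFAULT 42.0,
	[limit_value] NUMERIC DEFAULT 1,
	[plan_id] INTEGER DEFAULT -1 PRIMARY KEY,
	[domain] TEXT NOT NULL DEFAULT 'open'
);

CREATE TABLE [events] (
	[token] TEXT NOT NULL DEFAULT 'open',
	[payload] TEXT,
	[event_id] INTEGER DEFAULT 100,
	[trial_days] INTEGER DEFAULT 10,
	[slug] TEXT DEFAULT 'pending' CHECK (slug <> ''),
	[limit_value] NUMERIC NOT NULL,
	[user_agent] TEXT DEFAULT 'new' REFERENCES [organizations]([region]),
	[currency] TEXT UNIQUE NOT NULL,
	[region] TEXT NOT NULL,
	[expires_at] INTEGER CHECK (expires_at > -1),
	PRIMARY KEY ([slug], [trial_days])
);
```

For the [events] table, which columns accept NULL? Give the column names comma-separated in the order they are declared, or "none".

payload, event_id, user_agent, expires_at

- token: declared NOT NULL → not nullable.
- payload: no NOT NULL constraint applies → nullable.
- event_id: DEFAULT only fills an omitted column; an explicit NULL is still allowed → nullable.
- trial_days: part of the PRIMARY KEY, which implies NOT NULL → not nullable.
- slug: part of the PRIMARY KEY, which implies NOT NULL → not nullable.
- limit_value: declared NOT NULL → not nullable.
- user_agent: a foreign key column may be NULL unless separately constrained → nullable.
- currency: declared NOT NULL → not nullable.
- region: declared NOT NULL → not nullable.
- expires_at: CHECK does not forbid NULL (a CHECK constraint passes when its expression is NULL) → nullable.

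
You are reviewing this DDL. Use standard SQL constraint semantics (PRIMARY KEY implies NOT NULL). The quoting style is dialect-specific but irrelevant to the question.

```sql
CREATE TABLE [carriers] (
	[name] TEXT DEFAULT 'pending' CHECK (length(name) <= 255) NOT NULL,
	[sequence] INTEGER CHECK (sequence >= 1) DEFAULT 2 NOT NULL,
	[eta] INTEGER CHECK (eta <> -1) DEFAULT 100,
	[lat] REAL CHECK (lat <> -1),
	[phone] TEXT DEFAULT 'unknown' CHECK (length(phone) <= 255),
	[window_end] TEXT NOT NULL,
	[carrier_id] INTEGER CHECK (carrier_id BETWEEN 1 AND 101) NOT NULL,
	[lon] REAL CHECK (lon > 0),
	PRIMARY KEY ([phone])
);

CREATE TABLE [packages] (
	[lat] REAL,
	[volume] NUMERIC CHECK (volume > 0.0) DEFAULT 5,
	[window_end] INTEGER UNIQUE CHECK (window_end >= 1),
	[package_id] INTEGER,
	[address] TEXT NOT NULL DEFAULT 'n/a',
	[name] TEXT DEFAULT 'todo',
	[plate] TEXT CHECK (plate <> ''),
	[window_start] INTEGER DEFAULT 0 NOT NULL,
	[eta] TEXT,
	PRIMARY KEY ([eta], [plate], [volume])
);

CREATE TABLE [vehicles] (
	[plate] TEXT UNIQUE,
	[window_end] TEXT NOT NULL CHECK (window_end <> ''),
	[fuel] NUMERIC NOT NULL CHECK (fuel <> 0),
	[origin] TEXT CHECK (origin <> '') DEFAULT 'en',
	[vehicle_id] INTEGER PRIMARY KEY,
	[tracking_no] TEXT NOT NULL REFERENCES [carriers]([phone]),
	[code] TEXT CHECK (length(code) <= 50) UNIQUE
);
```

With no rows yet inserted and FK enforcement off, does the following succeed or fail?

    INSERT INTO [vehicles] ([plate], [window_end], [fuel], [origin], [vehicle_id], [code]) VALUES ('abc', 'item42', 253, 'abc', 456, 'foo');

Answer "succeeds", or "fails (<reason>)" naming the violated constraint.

fails (NOT NULL on tracking_no)

tracking_no is omitted from the column list and has no DEFAULT, so it would receive NULL.
But tracking_no is declared NOT NULL.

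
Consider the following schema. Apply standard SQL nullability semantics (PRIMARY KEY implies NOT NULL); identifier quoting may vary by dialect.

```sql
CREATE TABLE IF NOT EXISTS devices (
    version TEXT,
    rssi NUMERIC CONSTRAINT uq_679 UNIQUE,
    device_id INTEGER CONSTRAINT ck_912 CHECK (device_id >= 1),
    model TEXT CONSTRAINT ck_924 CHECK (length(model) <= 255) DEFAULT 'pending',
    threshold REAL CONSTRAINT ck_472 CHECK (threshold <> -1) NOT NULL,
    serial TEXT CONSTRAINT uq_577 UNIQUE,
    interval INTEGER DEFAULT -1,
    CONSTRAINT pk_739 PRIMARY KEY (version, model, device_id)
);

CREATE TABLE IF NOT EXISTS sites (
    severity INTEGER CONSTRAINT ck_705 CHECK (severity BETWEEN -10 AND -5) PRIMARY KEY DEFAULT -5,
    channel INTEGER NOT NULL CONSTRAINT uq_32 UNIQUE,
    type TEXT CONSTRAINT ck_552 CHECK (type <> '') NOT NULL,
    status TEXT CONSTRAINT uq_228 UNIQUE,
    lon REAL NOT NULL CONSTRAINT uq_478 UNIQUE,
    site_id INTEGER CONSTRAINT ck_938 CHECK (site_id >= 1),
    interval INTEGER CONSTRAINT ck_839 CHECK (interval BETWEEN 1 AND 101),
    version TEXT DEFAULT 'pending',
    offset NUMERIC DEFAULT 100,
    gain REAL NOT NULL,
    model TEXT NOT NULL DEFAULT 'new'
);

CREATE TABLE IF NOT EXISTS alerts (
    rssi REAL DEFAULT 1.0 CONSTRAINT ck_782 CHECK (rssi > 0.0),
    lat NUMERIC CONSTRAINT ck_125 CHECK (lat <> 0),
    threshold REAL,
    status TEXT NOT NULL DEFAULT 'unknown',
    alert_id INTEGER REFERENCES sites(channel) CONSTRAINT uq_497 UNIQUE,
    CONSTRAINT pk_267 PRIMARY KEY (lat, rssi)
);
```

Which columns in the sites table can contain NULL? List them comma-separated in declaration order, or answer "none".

status, site_id, interval, version, offset

- severity: part of the PRIMARY KEY, which implies NOT NULL → not nullable.
- channel: declared NOT NULL → not nullable.
- type: declared NOT NULL → not nullable.
- status: UNIQUE does not imply NOT NULL → nullable.
- lon: declared NOT NULL → not nullable.
- site_id: CHECK does not forbid NULL (a CHECK constraint passes when its expression is NULL) → nullable.
- interval: CHECK does not forbid NULL (a CHECK constraint passes when its expression is NULL) → nullable.
- version: DEFAULT only fills an omitted column; an explicit NULL is still allowed → nullable.
- offset: DEFAULT only fills an omitted column; an explicit NULL is still allowed → nullable.
- gain: declared NOT NULL → not nullable.
- model: declared NOT NULL → not nullable.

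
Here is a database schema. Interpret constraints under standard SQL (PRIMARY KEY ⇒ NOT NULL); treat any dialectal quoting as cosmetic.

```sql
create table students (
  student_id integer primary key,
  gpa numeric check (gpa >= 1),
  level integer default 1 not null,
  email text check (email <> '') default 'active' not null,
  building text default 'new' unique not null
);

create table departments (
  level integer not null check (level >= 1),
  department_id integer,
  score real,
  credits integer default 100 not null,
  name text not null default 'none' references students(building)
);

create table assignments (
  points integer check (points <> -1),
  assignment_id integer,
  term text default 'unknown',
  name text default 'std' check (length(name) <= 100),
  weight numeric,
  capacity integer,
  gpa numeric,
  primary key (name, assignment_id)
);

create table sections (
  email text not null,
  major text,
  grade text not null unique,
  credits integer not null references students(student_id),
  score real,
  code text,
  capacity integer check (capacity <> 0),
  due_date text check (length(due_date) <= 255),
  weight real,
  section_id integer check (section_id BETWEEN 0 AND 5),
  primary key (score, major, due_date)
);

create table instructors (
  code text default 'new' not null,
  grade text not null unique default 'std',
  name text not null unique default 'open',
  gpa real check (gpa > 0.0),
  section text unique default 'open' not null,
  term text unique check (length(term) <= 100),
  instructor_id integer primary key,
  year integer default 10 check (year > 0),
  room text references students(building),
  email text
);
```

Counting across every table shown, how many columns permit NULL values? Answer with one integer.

students: 1 nullable (gpa — PK (student_id) and explicit NOT NULL columns excluded).
departments: 2 nullable (department_id, score — PK none and explicit NOT NULL columns excluded).
assignments: 5 nullable (points, term, weight, capacity, gpa — PK (name, assignment_id) and explicit NOT NULL columns excluded).
sections: 4 nullable (code, capacity, weight, section_id — PK (score, major, due_date) and explicit NOT NULL columns excluded).
instructors: 5 nullable (gpa, term, year, room, email — PK (instructor_id) and explicit NOT NULL columns excluded).
Total: 1 + 2 + 5 + 4 + 5 = 17.

17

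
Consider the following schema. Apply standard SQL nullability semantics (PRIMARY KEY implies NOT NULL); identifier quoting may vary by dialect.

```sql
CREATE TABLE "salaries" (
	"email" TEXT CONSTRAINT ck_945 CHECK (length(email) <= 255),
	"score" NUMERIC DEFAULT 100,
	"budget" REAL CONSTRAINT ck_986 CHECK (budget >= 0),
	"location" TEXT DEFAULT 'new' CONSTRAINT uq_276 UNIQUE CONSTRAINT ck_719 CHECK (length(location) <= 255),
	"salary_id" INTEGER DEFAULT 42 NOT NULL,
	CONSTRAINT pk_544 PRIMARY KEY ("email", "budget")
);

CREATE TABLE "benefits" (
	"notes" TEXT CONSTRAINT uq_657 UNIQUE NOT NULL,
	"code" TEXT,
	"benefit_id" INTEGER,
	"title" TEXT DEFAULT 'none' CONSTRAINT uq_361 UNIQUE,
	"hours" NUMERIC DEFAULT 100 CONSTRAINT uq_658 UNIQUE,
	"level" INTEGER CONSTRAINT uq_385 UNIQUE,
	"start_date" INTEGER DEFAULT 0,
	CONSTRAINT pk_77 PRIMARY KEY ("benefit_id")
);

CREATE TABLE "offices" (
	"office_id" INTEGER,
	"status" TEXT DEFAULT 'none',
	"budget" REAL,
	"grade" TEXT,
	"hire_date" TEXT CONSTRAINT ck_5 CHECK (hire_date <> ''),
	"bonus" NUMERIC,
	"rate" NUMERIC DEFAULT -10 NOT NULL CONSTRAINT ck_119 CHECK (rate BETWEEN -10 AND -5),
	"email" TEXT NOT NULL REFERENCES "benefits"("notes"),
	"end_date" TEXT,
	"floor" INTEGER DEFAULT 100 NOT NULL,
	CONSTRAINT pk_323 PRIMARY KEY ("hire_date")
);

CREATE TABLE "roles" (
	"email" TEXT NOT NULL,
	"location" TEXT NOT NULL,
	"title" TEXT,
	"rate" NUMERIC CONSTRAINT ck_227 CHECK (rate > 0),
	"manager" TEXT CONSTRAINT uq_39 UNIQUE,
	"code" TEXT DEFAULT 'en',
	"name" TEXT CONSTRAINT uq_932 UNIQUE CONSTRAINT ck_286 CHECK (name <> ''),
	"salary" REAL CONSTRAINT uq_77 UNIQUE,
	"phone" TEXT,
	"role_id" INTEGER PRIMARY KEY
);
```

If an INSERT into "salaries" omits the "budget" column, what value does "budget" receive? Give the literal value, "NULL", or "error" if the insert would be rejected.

error

budget has no DEFAULT clause.
Omitting it would insert NULL, but it is part of the PRIMARY KEY, so the INSERT fails.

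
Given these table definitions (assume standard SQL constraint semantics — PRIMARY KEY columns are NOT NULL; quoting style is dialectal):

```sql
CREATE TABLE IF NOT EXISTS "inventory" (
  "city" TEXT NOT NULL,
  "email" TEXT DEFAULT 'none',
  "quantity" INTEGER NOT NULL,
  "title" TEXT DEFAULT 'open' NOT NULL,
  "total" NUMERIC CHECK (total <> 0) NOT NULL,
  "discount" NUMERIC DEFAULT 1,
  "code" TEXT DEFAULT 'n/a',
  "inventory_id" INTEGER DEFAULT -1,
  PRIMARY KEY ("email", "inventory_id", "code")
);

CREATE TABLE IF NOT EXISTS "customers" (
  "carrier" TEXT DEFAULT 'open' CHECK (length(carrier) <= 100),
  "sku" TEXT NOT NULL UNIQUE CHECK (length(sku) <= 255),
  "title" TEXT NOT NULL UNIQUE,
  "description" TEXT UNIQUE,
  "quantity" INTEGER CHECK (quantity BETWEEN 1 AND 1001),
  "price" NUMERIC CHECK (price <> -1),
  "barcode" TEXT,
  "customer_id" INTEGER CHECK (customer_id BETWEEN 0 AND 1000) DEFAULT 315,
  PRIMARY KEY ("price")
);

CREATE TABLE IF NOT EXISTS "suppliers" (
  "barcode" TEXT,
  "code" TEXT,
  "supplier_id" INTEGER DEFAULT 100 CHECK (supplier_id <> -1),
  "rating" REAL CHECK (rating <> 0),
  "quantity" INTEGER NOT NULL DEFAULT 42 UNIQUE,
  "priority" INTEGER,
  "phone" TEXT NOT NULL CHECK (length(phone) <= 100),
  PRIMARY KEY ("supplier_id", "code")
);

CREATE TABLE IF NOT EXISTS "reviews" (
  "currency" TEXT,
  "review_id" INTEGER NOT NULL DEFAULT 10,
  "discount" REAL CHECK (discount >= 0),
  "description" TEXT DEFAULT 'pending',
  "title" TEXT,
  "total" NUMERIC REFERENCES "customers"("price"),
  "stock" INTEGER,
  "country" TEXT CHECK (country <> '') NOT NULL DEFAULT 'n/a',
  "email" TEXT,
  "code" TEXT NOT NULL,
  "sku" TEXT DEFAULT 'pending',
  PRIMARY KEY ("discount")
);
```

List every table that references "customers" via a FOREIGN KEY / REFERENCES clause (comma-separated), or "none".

reviews

- reviews.total references customers(price).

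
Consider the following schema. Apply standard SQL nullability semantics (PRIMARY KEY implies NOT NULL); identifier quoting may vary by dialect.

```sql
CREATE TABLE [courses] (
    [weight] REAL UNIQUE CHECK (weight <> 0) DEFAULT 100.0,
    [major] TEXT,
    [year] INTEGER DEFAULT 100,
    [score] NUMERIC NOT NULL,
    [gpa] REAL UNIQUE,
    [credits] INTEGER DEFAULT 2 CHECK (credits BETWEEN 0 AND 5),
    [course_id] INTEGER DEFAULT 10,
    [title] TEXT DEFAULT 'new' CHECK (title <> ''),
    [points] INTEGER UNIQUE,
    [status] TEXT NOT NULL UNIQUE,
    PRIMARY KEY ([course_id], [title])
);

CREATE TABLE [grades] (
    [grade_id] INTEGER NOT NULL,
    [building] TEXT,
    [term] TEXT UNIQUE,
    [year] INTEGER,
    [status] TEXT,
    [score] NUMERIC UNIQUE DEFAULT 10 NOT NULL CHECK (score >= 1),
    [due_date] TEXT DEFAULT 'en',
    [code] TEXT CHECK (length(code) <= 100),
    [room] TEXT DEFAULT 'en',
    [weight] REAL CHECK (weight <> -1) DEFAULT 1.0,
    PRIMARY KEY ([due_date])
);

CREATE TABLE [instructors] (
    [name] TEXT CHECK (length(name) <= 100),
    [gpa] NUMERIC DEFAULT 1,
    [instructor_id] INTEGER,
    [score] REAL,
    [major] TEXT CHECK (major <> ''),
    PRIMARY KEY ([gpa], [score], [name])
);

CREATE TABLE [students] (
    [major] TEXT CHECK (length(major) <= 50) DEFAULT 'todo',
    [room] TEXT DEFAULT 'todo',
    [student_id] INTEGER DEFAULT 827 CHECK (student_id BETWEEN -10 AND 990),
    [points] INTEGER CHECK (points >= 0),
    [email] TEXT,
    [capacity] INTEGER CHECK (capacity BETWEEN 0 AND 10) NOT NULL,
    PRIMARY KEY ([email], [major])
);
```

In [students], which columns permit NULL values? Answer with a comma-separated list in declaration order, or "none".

room, student_id, points

- major: part of the PRIMARY KEY, which implies NOT NULL → not nullable.
- room: DEFAULT only fills an omitted column; an explicit NULL is still allowed → nullable.
- student_id: CHECK does not forbid NULL (a CHECK constraint passes when its expression is NULL) → nullable.
- points: CHECK does not forbid NULL (a CHECK constraint passes when its expression is NULL) → nullable.
- email: part of the PRIMARY KEY, which implies NOT NULL → not nullable.
- capacity: declared NOT NULL → not nullable.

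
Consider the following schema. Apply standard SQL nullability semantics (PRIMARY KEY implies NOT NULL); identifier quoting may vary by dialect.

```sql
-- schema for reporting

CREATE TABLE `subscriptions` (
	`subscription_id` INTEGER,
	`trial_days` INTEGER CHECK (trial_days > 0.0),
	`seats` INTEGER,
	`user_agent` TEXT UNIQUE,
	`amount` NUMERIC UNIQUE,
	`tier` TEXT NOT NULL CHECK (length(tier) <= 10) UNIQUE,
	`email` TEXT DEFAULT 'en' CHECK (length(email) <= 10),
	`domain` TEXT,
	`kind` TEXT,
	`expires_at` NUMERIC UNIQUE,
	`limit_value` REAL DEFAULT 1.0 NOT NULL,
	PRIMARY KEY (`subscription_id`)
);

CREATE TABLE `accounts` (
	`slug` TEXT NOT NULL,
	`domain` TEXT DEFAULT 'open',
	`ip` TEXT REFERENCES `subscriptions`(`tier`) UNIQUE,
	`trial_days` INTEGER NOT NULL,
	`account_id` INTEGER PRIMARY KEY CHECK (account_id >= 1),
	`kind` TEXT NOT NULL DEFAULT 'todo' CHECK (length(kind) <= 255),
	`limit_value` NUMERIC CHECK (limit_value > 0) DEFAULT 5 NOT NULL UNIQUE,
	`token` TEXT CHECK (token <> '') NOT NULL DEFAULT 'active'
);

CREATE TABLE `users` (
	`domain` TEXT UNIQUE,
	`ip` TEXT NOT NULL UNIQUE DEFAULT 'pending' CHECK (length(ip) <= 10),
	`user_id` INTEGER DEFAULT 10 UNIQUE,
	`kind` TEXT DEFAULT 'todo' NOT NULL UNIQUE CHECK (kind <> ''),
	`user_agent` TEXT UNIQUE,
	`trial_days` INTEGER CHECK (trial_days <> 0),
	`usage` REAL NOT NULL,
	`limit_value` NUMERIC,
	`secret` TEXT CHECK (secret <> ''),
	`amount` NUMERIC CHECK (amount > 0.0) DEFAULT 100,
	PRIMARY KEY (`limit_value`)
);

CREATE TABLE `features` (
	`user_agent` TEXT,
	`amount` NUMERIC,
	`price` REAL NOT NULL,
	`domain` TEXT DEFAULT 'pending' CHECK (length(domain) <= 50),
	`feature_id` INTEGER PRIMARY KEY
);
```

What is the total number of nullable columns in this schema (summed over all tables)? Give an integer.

subscriptions: 8 nullable (trial_days, seats, user_agent, amount, email, domain, kind, expires_at — PK (subscription_id) and explicit NOT NULL columns excluded).
accounts: 2 nullable (domain, ip — PK (account_id) and explicit NOT NULL columns excluded).
users: 6 nullable (domain, user_id, user_agent, trial_days, secret, amount — PK (limit_value) and explicit NOT NULL columns excluded).
features: 3 nullable (user_agent, amount, domain — PK (feature_id) and explicit NOT NULL columns excluded).
Total: 8 + 2 + 6 + 3 = 19.

19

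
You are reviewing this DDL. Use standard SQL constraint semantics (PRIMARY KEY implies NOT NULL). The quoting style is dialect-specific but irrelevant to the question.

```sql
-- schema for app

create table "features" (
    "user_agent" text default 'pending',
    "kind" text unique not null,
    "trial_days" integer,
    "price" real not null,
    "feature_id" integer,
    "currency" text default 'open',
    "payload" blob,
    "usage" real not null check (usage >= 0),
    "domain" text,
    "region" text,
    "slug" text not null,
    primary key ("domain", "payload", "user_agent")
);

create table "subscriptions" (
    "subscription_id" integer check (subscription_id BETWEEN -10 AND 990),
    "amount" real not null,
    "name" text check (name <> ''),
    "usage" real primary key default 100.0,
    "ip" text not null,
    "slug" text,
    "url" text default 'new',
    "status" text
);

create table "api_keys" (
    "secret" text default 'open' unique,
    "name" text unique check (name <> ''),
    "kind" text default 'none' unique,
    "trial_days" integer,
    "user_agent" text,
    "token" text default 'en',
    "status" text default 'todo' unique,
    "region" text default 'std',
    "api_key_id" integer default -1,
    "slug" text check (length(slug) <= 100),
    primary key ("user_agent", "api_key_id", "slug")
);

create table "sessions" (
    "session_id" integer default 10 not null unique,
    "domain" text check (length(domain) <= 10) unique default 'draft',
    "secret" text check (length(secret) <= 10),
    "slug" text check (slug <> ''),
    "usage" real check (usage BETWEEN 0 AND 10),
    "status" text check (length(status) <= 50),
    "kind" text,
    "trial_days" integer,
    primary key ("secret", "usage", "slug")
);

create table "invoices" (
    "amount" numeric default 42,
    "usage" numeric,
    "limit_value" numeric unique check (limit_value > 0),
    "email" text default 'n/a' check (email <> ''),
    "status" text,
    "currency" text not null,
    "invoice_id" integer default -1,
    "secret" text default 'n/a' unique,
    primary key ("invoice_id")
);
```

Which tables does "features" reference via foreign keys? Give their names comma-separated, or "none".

No column in features has a REFERENCES clause.

none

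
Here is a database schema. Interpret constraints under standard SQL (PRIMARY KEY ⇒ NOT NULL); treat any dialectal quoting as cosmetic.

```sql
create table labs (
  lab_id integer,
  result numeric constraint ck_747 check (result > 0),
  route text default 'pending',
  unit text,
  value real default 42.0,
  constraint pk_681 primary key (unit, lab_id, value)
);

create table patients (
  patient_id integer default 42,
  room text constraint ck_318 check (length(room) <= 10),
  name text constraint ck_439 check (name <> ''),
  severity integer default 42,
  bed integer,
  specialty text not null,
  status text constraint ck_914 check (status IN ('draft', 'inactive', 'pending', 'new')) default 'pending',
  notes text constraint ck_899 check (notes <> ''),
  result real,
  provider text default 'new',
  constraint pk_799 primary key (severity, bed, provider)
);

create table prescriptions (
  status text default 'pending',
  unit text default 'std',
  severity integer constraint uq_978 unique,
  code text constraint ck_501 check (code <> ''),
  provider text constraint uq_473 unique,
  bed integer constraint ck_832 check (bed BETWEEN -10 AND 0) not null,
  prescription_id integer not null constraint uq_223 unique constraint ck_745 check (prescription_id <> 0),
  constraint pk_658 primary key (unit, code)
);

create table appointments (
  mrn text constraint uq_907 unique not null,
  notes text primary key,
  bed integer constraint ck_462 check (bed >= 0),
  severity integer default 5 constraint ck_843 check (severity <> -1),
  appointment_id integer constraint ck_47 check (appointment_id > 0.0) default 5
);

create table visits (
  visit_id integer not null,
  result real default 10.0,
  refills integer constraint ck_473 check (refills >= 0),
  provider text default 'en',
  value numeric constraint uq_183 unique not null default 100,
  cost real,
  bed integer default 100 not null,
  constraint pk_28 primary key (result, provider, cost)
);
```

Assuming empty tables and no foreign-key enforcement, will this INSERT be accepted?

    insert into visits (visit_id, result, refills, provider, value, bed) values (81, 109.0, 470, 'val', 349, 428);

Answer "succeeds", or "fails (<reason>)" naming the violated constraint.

cost is omitted from the column list and has no DEFAULT, so it would receive NULL.
But cost is part of the PRIMARY KEY (implied NOT NULL).

fails (NOT NULL on cost)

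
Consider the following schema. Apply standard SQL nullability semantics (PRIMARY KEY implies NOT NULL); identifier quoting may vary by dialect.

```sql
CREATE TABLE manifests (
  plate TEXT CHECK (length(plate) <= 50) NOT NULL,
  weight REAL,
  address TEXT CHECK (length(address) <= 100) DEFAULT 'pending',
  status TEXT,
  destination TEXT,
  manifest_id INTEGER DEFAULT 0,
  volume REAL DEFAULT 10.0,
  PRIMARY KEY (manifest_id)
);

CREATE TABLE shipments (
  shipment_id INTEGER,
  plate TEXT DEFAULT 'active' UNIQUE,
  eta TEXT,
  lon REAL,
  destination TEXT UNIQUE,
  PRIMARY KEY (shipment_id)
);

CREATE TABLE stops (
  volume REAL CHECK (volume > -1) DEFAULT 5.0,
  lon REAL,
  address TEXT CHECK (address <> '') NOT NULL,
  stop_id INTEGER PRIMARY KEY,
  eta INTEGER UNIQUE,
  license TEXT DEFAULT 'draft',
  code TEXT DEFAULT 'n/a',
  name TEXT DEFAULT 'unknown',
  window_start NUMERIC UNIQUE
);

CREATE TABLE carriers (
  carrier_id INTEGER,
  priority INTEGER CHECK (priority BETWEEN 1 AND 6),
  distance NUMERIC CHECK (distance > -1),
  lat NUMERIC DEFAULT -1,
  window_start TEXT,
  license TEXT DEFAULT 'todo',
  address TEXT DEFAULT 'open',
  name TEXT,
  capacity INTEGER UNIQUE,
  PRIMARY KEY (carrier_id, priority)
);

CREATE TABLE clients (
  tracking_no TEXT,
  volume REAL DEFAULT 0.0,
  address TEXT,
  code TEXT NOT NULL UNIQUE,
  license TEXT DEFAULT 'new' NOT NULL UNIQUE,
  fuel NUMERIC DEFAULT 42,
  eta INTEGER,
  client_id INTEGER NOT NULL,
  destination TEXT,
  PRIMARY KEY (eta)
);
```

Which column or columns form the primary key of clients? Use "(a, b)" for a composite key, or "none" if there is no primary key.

eta is declared PRIMARY KEY as a table-level PRIMARY KEY clause.

eta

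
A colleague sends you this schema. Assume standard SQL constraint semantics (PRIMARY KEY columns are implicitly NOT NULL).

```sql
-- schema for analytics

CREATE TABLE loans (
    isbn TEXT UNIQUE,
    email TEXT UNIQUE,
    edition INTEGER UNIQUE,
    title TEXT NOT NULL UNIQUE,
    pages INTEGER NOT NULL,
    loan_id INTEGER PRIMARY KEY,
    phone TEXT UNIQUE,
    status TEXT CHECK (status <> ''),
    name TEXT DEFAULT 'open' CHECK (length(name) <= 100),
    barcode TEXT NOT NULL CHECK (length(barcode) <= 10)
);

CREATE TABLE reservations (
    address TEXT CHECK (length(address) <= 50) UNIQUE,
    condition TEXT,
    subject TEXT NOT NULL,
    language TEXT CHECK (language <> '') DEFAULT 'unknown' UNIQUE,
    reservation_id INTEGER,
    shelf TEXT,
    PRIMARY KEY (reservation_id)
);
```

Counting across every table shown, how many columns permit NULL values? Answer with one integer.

loans: 6 nullable (isbn, email, edition, phone, status, name — PK (loan_id) and explicit NOT NULL columns excluded).
reservations: 4 nullable (address, condition, language, shelf — PK (reservation_id) and explicit NOT NULL columns excluded).
Total: 6 + 4 = 10.

10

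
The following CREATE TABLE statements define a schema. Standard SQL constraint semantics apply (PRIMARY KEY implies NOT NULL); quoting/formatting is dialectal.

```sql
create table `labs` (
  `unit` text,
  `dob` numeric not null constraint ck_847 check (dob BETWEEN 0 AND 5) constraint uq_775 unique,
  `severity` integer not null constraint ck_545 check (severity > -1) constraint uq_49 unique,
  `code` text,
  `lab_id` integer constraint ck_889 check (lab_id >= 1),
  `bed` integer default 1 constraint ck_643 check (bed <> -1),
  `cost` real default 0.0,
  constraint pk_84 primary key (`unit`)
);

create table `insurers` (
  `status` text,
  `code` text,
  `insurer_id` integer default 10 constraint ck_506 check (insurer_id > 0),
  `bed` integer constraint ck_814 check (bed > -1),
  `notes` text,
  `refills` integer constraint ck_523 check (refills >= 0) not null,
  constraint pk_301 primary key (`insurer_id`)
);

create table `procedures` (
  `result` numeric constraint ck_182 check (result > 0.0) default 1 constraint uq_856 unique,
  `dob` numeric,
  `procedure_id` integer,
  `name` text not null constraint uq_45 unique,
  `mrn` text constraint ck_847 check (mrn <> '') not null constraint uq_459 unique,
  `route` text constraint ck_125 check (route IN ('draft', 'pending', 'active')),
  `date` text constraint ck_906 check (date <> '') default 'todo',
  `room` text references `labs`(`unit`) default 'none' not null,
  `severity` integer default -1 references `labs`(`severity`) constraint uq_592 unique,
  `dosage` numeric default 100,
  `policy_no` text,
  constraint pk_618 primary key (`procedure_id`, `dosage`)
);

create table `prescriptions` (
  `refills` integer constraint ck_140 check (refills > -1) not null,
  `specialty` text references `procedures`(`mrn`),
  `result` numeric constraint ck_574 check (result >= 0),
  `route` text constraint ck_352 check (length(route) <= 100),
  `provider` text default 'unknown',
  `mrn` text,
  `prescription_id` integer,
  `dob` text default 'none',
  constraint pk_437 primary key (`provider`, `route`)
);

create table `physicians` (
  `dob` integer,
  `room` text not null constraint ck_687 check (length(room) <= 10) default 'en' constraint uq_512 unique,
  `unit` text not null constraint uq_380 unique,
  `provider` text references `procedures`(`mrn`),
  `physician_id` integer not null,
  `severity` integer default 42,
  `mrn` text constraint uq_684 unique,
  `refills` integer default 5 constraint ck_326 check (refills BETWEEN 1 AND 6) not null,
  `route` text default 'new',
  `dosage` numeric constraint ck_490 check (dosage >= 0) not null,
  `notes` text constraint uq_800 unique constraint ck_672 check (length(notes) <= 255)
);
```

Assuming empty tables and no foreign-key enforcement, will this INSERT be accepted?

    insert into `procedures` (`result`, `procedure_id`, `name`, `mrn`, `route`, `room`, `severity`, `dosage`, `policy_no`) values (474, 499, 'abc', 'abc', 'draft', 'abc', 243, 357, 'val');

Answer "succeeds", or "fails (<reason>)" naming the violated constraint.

succeeds

NOT NULL columns: dosage is supplied; mrn is supplied; name is supplied; procedure_id is supplied; room is supplied.
CHECK constraints: 474 satisfies (result > 0.0); 'abc' satisfies (mrn <> ''); 'draft' satisfies (route IN ('draft', 'pending', 'active')).
No constraint is violated.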